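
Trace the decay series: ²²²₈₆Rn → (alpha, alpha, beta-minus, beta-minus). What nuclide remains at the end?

Po-214

Start: (A, Z) = (222, 86).
After α: (218, 84).
After α: (214, 82).
After β⁻: (214, 83).
After β⁻: (214, 84).
Z = 84 is polonium.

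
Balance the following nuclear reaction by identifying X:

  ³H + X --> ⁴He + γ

proton

Conserve mass number: 3 + A = 4 + 0, so A = 1.
Conserve atomic number: 1 + Z = 2 + 0, so Z = 1.
A = 1 and Z = 1 is ¹H — a proton.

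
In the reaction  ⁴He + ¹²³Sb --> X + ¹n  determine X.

I-126

Conserve mass number: 4 + 123 = A + 1, so A = 126.
Conserve atomic number: 2 + 51 = Z + 0, so Z = 53.
Z = 53 is iodine, so the species is ¹²⁶I.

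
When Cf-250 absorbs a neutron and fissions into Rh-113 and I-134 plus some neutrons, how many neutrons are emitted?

4

Conserve mass number: 251 = 113 + 134 + k, so k = 251 − 247 = 4.
Check atomic number: 98 = 45 + 53 + 0 = 98. ✓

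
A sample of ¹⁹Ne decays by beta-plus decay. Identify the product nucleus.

Beta-plus decay: mass number changes by +0, atomic number by -1.
A: 19 = 19; Z: 10 − 1 = 9.
Z = 9 is fluorine, so the daughter is ¹⁹F.

F-19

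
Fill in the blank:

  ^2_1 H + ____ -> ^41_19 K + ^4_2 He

Ca-43

Conserve mass number: 2 + A = 41 + 4, so A = 43.
Conserve atomic number: 1 + Z = 19 + 2, so Z = 20.
Z = 20 is calcium, so the species is ^43_20 Ca.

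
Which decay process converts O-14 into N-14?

beta-plus decay or electron capture

ΔA = 14 − 14 = 0; ΔZ = 7 − 8 = -1.
A is unchanged and Z drops by 1 — a proton has become a neutron (β⁺ emission or electron capture).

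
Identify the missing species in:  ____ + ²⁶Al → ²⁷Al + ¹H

Conserve mass number: A + 26 = 27 + 1, so A = 2.
Conserve atomic number: Z + 13 = 13 + 1, so Z = 1.
A = 2 and Z = 1 is ²H — a deuteron.

deuteron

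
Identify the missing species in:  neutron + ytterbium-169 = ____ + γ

Yb-170

Conserve mass number: 1 + 169 = A + 0, so A = 170.
Conserve atomic number: 0 + 70 = Z + 0, so Z = 70.
Z = 70 is ytterbium, so the species is ytterbium-170.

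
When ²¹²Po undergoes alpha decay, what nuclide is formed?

Pb-208

Alpha decay: mass number changes by -4, atomic number by -2.
A: 212 − 4 = 208; Z: 84 − 2 = 82.
Z = 82 is lead, so the daughter is ²⁰⁸Pb.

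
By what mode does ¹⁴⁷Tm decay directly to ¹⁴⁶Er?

proton emission

ΔA = 146 − 147 = -1; ΔZ = 68 − 69 = -1.
A drops by 1 and Z drops by 1 — a proton was emitted.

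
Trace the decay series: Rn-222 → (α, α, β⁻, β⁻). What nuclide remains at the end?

Po-214

Start: (A, Z) = (222, 86).
After α: (218, 84).
After α: (214, 82).
After β⁻: (214, 83).
After β⁻: (214, 84).
Z = 84 is polonium.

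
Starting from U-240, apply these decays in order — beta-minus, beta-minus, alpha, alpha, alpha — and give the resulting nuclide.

Ra-228

Start: (A, Z) = (240, 92).
After β⁻: (240, 93).
After β⁻: (240, 94).
After α: (236, 92).
After α: (232, 90).
After α: (228, 88).
Z = 88 is radium.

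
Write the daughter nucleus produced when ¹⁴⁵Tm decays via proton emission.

Er-144

Proton emission: mass number changes by -1, atomic number by -1.
A: 145 − 1 = 144; Z: 69 − 1 = 68.
Z = 68 is erbium, so the daughter is ¹⁴⁴Er.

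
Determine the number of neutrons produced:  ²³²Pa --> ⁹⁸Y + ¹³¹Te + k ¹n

3

Conserve mass number: 232 = 98 + 131 + k, so k = 232 − 229 = 3.
Check atomic number: 91 = 39 + 52 + 0 = 91. ✓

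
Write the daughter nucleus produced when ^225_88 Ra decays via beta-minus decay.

Ac-225

Beta-minus decay: mass number changes by +0, atomic number by +1.
A: 225 = 225; Z: 88 + 1 = 89.
Z = 89 is actinium, so the daughter is ^225_89 Ac.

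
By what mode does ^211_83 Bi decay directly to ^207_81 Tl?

alpha decay

ΔA = 207 − 211 = -4; ΔZ = 81 − 83 = -2.
A drops by 4 and Z drops by 2 — the signature of alpha emission.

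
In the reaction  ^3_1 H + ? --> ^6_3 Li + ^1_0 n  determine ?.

Conserve mass number: 3 + A = 6 + 1, so A = 4.
Conserve atomic number: 1 + Z = 3 + 0, so Z = 2.
A = 4 and Z = 2 is ^4_2 He — an alpha particle.

alpha particle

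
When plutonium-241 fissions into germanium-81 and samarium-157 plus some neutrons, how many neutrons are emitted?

3

Conserve mass number: 241 = 81 + 157 + k, so k = 241 − 238 = 3.
Check atomic number: 94 = 32 + 62 + 0 = 94. ✓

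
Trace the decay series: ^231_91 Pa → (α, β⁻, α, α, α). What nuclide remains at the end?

Start: (A, Z) = (231, 91).
After α: (227, 89).
After β⁻: (227, 90).
After α: (223, 88).
After α: (219, 86).
After α: (215, 84).
Z = 84 is polonium.

Po-215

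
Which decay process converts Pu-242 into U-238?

alpha decay

ΔA = 238 − 242 = -4; ΔZ = 92 − 94 = -2.
A drops by 4 and Z drops by 2 — the signature of alpha emission.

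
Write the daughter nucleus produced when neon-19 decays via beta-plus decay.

F-19

Beta-plus decay: mass number changes by +0, atomic number by -1.
A: 19 = 19; Z: 10 − 1 = 9.
Z = 9 is fluorine, so the daughter is fluorine-19.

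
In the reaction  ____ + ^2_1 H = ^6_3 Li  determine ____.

Conserve mass number: A + 2 = 6, so A = 4.
Conserve atomic number: Z + 1 = 3, so Z = 2.
A = 4 and Z = 2 is ^4_2 He — an alpha particle.

alpha particle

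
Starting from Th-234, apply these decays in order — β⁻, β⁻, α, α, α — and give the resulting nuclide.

Rn-222

Start: (A, Z) = (234, 90).
After β⁻: (234, 91).
After β⁻: (234, 92).
After α: (230, 90).
After α: (226, 88).
After α: (222, 86).
Z = 86 is radon.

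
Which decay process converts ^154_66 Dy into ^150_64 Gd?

ΔA = 150 − 154 = -4; ΔZ = 64 − 66 = -2.
A drops by 4 and Z drops by 2 — the signature of alpha emission.

alpha decay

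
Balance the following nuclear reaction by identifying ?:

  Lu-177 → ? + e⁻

Hf-177

Conserve mass number: 177 = A + 0, so A = 177.
Conserve atomic number: 71 = Z − 1, so Z = 72.
Z = 72 is hafnium, so the species is Hf-177.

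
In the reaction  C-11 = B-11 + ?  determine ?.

Conserve mass number: 11 = 11 + A, so A = 0.
Conserve atomic number: 6 = 5 + Z, so Z = 1.
A = 0 and Z = 1 is e⁺ — a positron.

positron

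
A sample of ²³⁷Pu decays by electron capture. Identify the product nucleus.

Np-237

Electron capture: mass number changes by +0, atomic number by -1.
A: 237 = 237; Z: 94 − 1 = 93.
Z = 93 is neptunium, so the daughter is ²³⁷Np.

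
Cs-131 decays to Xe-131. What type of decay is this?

beta-plus decay or electron capture

ΔA = 131 − 131 = 0; ΔZ = 54 − 55 = -1.
A is unchanged and Z drops by 1 — a proton has become a neutron (β⁺ emission or electron capture).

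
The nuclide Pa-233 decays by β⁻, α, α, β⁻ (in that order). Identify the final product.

Start: (A, Z) = (233, 91).
After β⁻: (233, 92).
After α: (229, 90).
After α: (225, 88).
After β⁻: (225, 89).
Z = 89 is actinium.

Ac-225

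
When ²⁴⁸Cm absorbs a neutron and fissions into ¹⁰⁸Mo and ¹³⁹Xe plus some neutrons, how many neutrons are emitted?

2

Conserve mass number: 249 = 108 + 139 + k, so k = 249 − 247 = 2.
Check atomic number: 96 = 42 + 54 + 0 = 96. ✓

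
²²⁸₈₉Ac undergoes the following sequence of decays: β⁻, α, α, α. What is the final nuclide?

Po-216

Start: (A, Z) = (228, 89).
After β⁻: (228, 90).
After α: (224, 88).
After α: (220, 86).
After α: (216, 84).
Z = 84 is polonium.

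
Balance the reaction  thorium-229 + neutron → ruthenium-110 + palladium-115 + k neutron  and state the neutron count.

Conserve mass number: 230 = 110 + 115 + k, so k = 230 − 225 = 5.
Check atomic number: 90 = 44 + 46 + 0 = 90. ✓

5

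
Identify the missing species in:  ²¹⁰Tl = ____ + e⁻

Pb-210

Conserve mass number: 210 = A + 0, so A = 210.
Conserve atomic number: 81 = Z − 1, so Z = 82.
Z = 82 is lead, so the species is ²¹⁰Pb.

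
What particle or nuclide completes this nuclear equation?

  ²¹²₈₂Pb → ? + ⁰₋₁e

Conserve mass number: 212 = A + 0, so A = 212.
Conserve atomic number: 82 = Z − 1, so Z = 83.
Z = 83 is bismuth, so the species is ²¹²₈₃Bi.

Bi-212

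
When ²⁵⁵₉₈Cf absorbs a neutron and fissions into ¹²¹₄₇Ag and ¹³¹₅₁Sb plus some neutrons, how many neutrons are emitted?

4

Conserve mass number: 256 = 121 + 131 + k, so k = 256 − 252 = 4.
Check atomic number: 98 = 47 + 51 + 0 = 98. ✓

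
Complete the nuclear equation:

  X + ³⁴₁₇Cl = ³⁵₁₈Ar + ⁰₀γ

proton

Conserve mass number: A + 34 = 35 + 0, so A = 1.
Conserve atomic number: Z + 17 = 18 + 0, so Z = 1.
A = 1 and Z = 1 is ¹₁H — a proton.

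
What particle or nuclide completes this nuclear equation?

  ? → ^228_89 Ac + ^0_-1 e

Conserve mass number: A = 228 + 0, so A = 228.
Conserve atomic number: Z = 89 − 1, so Z = 88.
Z = 88 is radium, so the species is ^228_88 Ra.

Ra-228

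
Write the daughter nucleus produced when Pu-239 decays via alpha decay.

Alpha decay: mass number changes by -4, atomic number by -2.
A: 239 − 4 = 235; Z: 94 − 2 = 92.
Z = 92 is uranium, so the daughter is U-235.

U-235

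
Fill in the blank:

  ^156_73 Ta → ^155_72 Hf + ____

Conserve mass number: 156 = 155 + A, so A = 1.
Conserve atomic number: 73 = 72 + Z, so Z = 1.
A = 1 and Z = 1 is ^1_1 H — a proton.

proton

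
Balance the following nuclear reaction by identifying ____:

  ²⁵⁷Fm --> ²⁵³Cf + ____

Conserve mass number: 257 = 253 + A, so A = 4.
Conserve atomic number: 100 = 98 + Z, so Z = 2.
A = 4 and Z = 2 is ⁴He — an alpha particle.

alpha particle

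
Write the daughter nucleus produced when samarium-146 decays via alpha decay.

Alpha decay: mass number changes by -4, atomic number by -2.
A: 146 − 4 = 142; Z: 62 − 2 = 60.
Z = 60 is neodymium, so the daughter is neodymium-142.

Nd-142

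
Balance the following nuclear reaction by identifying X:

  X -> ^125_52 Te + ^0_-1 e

Conserve mass number: A = 125 + 0, so A = 125.
Conserve atomic number: Z = 52 − 1, so Z = 51.
Z = 51 is antimony, so the species is ^125_51 Sb.

Sb-125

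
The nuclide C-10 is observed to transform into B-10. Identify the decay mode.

ΔA = 10 − 10 = 0; ΔZ = 5 − 6 = -1.
A is unchanged and Z drops by 1 — a proton has become a neutron (β⁺ emission or electron capture).

beta-plus decay or electron capture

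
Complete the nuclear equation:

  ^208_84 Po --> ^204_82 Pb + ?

Conserve mass number: 208 = 204 + A, so A = 4.
Conserve atomic number: 84 = 82 + Z, so Z = 2.
A = 4 and Z = 2 is ^4_2 He — an alpha particle.

alpha particle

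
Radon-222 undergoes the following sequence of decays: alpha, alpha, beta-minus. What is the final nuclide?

Bi-214

Start: (A, Z) = (222, 86).
After α: (218, 84).
After α: (214, 82).
After β⁻: (214, 83).
Z = 83 is bismuth.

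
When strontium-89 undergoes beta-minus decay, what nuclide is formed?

Beta-minus decay: mass number changes by +0, atomic number by +1.
A: 89 = 89; Z: 38 + 1 = 39.
Z = 39 is yttrium, so the daughter is yttrium-89.

Y-89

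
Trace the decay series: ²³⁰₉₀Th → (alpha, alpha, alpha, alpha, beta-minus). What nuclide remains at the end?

Bi-214

Start: (A, Z) = (230, 90).
After α: (226, 88).
After α: (222, 86).
After α: (218, 84).
After α: (214, 82).
After β⁻: (214, 83).
Z = 83 is bismuth.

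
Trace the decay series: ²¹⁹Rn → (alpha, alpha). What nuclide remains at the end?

Pb-211

Start: (A, Z) = (219, 86).
After α: (215, 84).
After α: (211, 82).
Z = 82 is lead.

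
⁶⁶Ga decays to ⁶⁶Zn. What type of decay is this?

beta-plus decay or electron capture

ΔA = 66 − 66 = 0; ΔZ = 30 − 31 = -1.
A is unchanged and Z drops by 1 — a proton has become a neutron (β⁺ emission or electron capture).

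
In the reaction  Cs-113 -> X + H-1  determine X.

Conserve mass number: 113 = A + 1, so A = 112.
Conserve atomic number: 55 = Z + 1, so Z = 54.
Z = 54 is xenon, so the species is Xe-112.

Xe-112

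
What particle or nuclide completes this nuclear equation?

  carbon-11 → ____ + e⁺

Conserve mass number: 11 = A + 0, so A = 11.
Conserve atomic number: 6 = Z + 1, so Z = 5.
Z = 5 is boron, so the species is boron-11.

B-11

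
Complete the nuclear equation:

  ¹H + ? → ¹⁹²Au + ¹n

Conserve mass number: 1 + A = 192 + 1, so A = 192.
Conserve atomic number: 1 + Z = 79 + 0, so Z = 78.
Z = 78 is platinum, so the species is ¹⁹²Pt.

Pt-192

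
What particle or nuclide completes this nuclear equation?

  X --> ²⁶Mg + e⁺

Conserve mass number: A = 26 + 0, so A = 26.
Conserve atomic number: Z = 12 + 1, so Z = 13.
Z = 13 is aluminium, so the species is ²⁶Al.

Al-26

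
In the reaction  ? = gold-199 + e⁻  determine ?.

Conserve mass number: A = 199 + 0, so A = 199.
Conserve atomic number: Z = 79 − 1, so Z = 78.
Z = 78 is platinum, so the species is platinum-199.

Pt-199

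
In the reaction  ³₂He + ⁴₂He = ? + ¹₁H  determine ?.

Conserve mass number: 3 + 4 = A + 1, so A = 6.
Conserve atomic number: 2 + 2 = Z + 1, so Z = 3.
Z = 3 is lithium, so the species is ⁶₃Li.

Li-6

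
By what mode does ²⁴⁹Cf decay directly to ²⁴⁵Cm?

alpha decay

ΔA = 245 − 249 = -4; ΔZ = 96 − 98 = -2.
A drops by 4 and Z drops by 2 — the signature of alpha emission.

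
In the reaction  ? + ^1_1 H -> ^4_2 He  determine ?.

Conserve mass number: A + 1 = 4, so A = 3.
Conserve atomic number: Z + 1 = 2, so Z = 1.
A = 3 and Z = 1 is ^3_1 H — a triton.

triton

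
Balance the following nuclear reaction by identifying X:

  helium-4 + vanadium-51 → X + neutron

Mn-54

Conserve mass number: 4 + 51 = A + 1, so A = 54.
Conserve atomic number: 2 + 23 = Z + 0, so Z = 25.
Z = 25 is manganese, so the species is manganese-54.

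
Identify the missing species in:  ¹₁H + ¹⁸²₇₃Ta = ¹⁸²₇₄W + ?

Conserve mass number: 1 + 182 = 182 + A, so A = 1.
Conserve atomic number: 1 + 73 = 74 + Z, so Z = 0.
A = 1 and Z = 0 is ¹₀n — a neutron.

neutron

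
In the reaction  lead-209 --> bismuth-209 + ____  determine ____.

beta-minus particle

Conserve mass number: 209 = 209 + A, so A = 0.
Conserve atomic number: 82 = 83 + Z, so Z = -1.
A = 0 and Z = -1 is e⁻ — a beta-minus particle.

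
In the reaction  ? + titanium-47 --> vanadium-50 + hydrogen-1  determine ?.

alpha particle

Conserve mass number: A + 47 = 50 + 1, so A = 4.
Conserve atomic number: Z + 22 = 23 + 1, so Z = 2.
A = 4 and Z = 2 is helium-4 — an alpha particle.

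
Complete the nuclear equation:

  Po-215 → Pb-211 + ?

alpha particle

Conserve mass number: 215 = 211 + A, so A = 4.
Conserve atomic number: 84 = 82 + Z, so Z = 2.
A = 4 and Z = 2 is He-4 — an alpha particle.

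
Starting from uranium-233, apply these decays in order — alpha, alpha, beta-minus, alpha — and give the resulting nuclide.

Fr-221

Start: (A, Z) = (233, 92).
After α: (229, 90).
After α: (225, 88).
After β⁻: (225, 89).
After α: (221, 87).
Z = 87 is francium.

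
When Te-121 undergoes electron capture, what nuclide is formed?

Electron capture: mass number changes by +0, atomic number by -1.
A: 121 = 121; Z: 52 − 1 = 51.
Z = 51 is antimony, so the daughter is Sb-121.

Sb-121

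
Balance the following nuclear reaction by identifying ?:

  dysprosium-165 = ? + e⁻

Conserve mass number: 165 = A + 0, so A = 165.
Conserve atomic number: 66 = Z − 1, so Z = 67.
Z = 67 is holmium, so the species is holmium-165.

Ho-165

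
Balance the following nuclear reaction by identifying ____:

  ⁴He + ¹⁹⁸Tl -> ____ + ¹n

Bi-201

Conserve mass number: 4 + 198 = A + 1, so A = 201.
Conserve atomic number: 2 + 81 = Z + 0, so Z = 83.
Z = 83 is bismuth, so the species is ²⁰¹Bi.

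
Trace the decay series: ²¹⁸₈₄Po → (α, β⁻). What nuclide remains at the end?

Start: (A, Z) = (218, 84).
After α: (214, 82).
After β⁻: (214, 83).
Z = 83 is bismuth.

Bi-214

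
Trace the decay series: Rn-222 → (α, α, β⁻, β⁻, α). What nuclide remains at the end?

Start: (A, Z) = (222, 86).
After α: (218, 84).
After α: (214, 82).
After β⁻: (214, 83).
After β⁻: (214, 84).
After α: (210, 82).
Z = 82 is lead.

Pb-210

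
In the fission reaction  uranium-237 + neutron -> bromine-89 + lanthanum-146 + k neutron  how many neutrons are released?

Conserve mass number: 238 = 89 + 146 + k, so k = 238 − 235 = 3.
Check atomic number: 92 = 35 + 57 + 0 = 92. ✓

3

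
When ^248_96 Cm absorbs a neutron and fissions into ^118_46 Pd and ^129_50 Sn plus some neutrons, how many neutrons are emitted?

2

Conserve mass number: 249 = 118 + 129 + k, so k = 249 − 247 = 2.
Check atomic number: 96 = 46 + 50 + 0 = 96. ✓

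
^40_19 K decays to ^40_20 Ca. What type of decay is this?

ΔA = 40 − 40 = 0; ΔZ = 20 − 19 = +1.
A is unchanged and Z rises by 1 — a neutron has become a proton (β⁻ decay).

beta-minus decay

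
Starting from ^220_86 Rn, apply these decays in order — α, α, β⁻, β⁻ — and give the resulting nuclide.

Start: (A, Z) = (220, 86).
After α: (216, 84).
After α: (212, 82).
After β⁻: (212, 83).
After β⁻: (212, 84).
Z = 84 is polonium.

Po-212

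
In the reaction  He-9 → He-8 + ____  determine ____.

Conserve mass number: 9 = 8 + A, so A = 1.
Conserve atomic number: 2 = 2 + Z, so Z = 0.
A = 1 and Z = 0 is n — a neutron.

neutron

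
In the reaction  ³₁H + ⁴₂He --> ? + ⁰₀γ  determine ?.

Conserve mass number: 3 + 4 = A + 0, so A = 7.
Conserve atomic number: 1 + 2 = Z + 0, so Z = 3.
Z = 3 is lithium, so the species is ⁷₃Li.

Li-7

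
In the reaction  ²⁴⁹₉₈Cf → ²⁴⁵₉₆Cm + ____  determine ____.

alpha particle

Conserve mass number: 249 = 245 + A, so A = 4.
Conserve atomic number: 98 = 96 + Z, so Z = 2.
A = 4 and Z = 2 is ⁴₂He — an alpha particle.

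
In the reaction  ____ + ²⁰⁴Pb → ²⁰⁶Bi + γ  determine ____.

deuteron

Conserve mass number: A + 204 = 206 + 0, so A = 2.
Conserve atomic number: Z + 82 = 83 + 0, so Z = 1.
A = 2 and Z = 1 is ²H — a deuteron.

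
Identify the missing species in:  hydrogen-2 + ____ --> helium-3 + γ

proton

Conserve mass number: 2 + A = 3 + 0, so A = 1.
Conserve atomic number: 1 + Z = 2 + 0, so Z = 1.
A = 1 and Z = 1 is hydrogen-1 — a proton.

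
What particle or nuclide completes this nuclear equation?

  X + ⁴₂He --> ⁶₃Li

Conserve mass number: A + 4 = 6, so A = 2.
Conserve atomic number: Z + 2 = 3, so Z = 1.
A = 2 and Z = 1 is ²₁H — a deuteron.

deuteron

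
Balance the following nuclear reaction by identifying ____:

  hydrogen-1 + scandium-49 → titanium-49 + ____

neutron

Conserve mass number: 1 + 49 = 49 + A, so A = 1.
Conserve atomic number: 1 + 21 = 22 + Z, so Z = 0.
A = 1 and Z = 0 is neutron — a neutron.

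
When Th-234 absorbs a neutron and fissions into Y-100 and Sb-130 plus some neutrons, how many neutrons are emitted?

5

Conserve mass number: 235 = 100 + 130 + k, so k = 235 − 230 = 5.
Check atomic number: 90 = 39 + 51 + 0 = 90. ✓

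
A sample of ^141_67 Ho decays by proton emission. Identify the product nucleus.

Dy-140

Proton emission: mass number changes by -1, atomic number by -1.
A: 141 − 1 = 140; Z: 67 − 1 = 66.
Z = 66 is dysprosium, so the daughter is ^140_66 Dy.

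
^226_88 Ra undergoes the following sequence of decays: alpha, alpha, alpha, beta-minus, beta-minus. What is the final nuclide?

Po-214

Start: (A, Z) = (226, 88).
After α: (222, 86).
After α: (218, 84).
After α: (214, 82).
After β⁻: (214, 83).
After β⁻: (214, 84).
Z = 84 is polonium.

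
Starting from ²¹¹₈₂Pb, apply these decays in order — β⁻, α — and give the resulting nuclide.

Tl-207

Start: (A, Z) = (211, 82).
After β⁻: (211, 83).
After α: (207, 81).
Z = 81 is thallium.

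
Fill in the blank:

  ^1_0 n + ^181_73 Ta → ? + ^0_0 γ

Conserve mass number: 1 + 181 = A + 0, so A = 182.
Conserve atomic number: 0 + 73 = Z + 0, so Z = 73.
Z = 73 is tantalum, so the species is ^182_73 Ta.

Ta-182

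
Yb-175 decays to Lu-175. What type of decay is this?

beta-minus decay

ΔA = 175 − 175 = 0; ΔZ = 71 − 70 = +1.
A is unchanged and Z rises by 1 — a neutron has become a proton (β⁻ decay).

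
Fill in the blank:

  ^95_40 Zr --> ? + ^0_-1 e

Conserve mass number: 95 = A + 0, so A = 95.
Conserve atomic number: 40 = Z − 1, so Z = 41.
Z = 41 is niobium, so the species is ^95_41 Nb.

Nb-95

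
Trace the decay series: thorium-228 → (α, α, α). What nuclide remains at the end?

Po-216

Start: (A, Z) = (228, 90).
After α: (224, 88).
After α: (220, 86).
After α: (216, 84).
Z = 84 is polonium.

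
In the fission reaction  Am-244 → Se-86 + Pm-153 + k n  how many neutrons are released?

5

Conserve mass number: 244 = 86 + 153 + k, so k = 244 − 239 = 5.
Check atomic number: 95 = 34 + 61 + 0 = 95. ✓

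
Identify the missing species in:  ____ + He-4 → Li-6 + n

Conserve mass number: A + 4 = 6 + 1, so A = 3.
Conserve atomic number: Z + 2 = 3 + 0, so Z = 1.
A = 3 and Z = 1 is H-3 — a triton.

triton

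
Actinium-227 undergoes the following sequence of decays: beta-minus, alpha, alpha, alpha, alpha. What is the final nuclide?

Pb-211

Start: (A, Z) = (227, 89).
After β⁻: (227, 90).
After α: (223, 88).
After α: (219, 86).
After α: (215, 84).
After α: (211, 82).
Z = 82 is lead.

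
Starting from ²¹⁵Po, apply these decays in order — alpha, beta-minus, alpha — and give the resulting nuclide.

Start: (A, Z) = (215, 84).
After α: (211, 82).
After β⁻: (211, 83).
After α: (207, 81).
Z = 81 is thallium.

Tl-207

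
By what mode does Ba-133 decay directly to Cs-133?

beta-plus decay or electron capture

ΔA = 133 − 133 = 0; ΔZ = 55 − 56 = -1.
A is unchanged and Z drops by 1 — a proton has become a neutron (β⁺ emission or electron capture).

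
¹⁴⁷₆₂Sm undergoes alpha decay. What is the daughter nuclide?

Alpha decay: mass number changes by -4, atomic number by -2.
A: 147 − 4 = 143; Z: 62 − 2 = 60.
Z = 60 is neodymium, so the daughter is ¹⁴³₆₀Nd.

Nd-143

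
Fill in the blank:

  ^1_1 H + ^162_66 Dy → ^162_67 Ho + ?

Conserve mass number: 1 + 162 = 162 + A, so A = 1.
Conserve atomic number: 1 + 66 = 67 + Z, so Z = 0.
A = 1 and Z = 0 is ^1_0 n — a neutron.

neutron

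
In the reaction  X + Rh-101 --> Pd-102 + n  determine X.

Conserve mass number: A + 101 = 102 + 1, so A = 2.
Conserve atomic number: Z + 45 = 46 + 0, so Z = 1.
A = 2 and Z = 1 is H-2 — a deuteron.

deuteron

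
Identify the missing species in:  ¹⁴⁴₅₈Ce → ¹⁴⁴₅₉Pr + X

beta-minus particle

Conserve mass number: 144 = 144 + A, so A = 0.
Conserve atomic number: 58 = 59 + Z, so Z = -1.
A = 0 and Z = -1 is ⁰₋₁e — a beta-minus particle.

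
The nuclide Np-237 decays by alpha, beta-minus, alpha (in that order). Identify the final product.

Start: (A, Z) = (237, 93).
After α: (233, 91).
After β⁻: (233, 92).
After α: (229, 90).
Z = 90 is thorium.

Th-229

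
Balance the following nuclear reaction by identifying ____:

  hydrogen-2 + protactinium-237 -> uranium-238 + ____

neutron

Conserve mass number: 2 + 237 = 238 + A, so A = 1.
Conserve atomic number: 1 + 91 = 92 + Z, so Z = 0.
A = 1 and Z = 0 is neutron — a neutron.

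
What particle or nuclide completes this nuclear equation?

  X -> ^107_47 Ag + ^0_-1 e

Conserve mass number: A = 107 + 0, so A = 107.
Conserve atomic number: Z = 47 − 1, so Z = 46.
Z = 46 is palladium, so the species is ^107_46 Pd.

Pd-107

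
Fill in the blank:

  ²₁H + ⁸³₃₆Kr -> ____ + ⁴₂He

Conserve mass number: 2 + 83 = A + 4, so A = 81.
Conserve atomic number: 1 + 36 = Z + 2, so Z = 35.
Z = 35 is bromine, so the species is ⁸¹₃₅Br.

Br-81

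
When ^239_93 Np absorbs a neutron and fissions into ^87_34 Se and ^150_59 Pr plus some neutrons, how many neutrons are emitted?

3

Conserve mass number: 240 = 87 + 150 + k, so k = 240 − 237 = 3.
Check atomic number: 93 = 34 + 59 + 0 = 93. ✓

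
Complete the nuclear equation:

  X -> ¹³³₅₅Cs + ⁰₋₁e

Conserve mass number: A = 133 + 0, so A = 133.
Conserve atomic number: Z = 55 − 1, so Z = 54.
Z = 54 is xenon, so the species is ¹³³₅₄Xe.

Xe-133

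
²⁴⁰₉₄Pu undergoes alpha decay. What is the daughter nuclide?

U-236

Alpha decay: mass number changes by -4, atomic number by -2.
A: 240 − 4 = 236; Z: 94 − 2 = 92.
Z = 92 is uranium, so the daughter is ²³⁶₉₂U.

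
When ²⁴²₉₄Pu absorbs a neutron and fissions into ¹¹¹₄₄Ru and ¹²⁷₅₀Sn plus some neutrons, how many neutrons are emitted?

5

Conserve mass number: 243 = 111 + 127 + k, so k = 243 − 238 = 5.
Check atomic number: 94 = 44 + 50 + 0 = 94. ✓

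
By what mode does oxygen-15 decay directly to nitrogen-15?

ΔA = 15 − 15 = 0; ΔZ = 7 − 8 = -1.
A is unchanged and Z drops by 1 — a proton has become a neutron (β⁺ emission or electron capture).

beta-plus decay or electron capture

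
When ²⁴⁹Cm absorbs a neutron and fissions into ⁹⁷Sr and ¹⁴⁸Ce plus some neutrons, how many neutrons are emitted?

Conserve mass number: 250 = 97 + 148 + k, so k = 250 − 245 = 5.
Check atomic number: 96 = 38 + 58 + 0 = 96. ✓

5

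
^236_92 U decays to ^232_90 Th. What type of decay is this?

ΔA = 232 − 236 = -4; ΔZ = 90 − 92 = -2.
A drops by 4 and Z drops by 2 — the signature of alpha emission.

alpha decay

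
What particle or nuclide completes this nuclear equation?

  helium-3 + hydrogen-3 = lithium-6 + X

gamma ray

Conserve mass number: 3 + 3 = 6 + A, so A = 0.
Conserve atomic number: 2 + 1 = 3 + Z, so Z = 0.
A = 0 and Z = 0 is γ — a gamma ray.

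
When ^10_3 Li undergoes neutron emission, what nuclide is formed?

Li-9

Neutron emission: mass number changes by -1, atomic number by +0.
A: 10 − 1 = 9; Z: 3 = 3.
Z = 3 is lithium, so the daughter is ^9_3 Li.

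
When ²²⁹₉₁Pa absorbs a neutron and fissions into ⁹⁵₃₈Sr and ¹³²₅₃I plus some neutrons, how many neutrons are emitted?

3

Conserve mass number: 230 = 95 + 132 + k, so k = 230 − 227 = 3.
Check atomic number: 91 = 38 + 53 + 0 = 91. ✓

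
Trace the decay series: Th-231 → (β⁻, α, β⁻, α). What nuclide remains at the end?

Ra-223

Start: (A, Z) = (231, 90).
After β⁻: (231, 91).
After α: (227, 89).
After β⁻: (227, 90).
After α: (223, 88).
Z = 88 is radium.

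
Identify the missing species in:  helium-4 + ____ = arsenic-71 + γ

Conserve mass number: 4 + A = 71 + 0, so A = 67.
Conserve atomic number: 2 + Z = 33 + 0, so Z = 31.
Z = 31 is gallium, so the species is gallium-67.

Ga-67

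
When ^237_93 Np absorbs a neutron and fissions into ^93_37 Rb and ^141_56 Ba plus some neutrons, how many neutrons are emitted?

4

Conserve mass number: 238 = 93 + 141 + k, so k = 238 − 234 = 4.
Check atomic number: 93 = 37 + 56 + 0 = 93. ✓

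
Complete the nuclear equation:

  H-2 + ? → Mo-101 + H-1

Conserve mass number: 2 + A = 101 + 1, so A = 100.
Conserve atomic number: 1 + Z = 42 + 1, so Z = 42.
Z = 42 is molybdenum, so the species is Mo-100.

Mo-100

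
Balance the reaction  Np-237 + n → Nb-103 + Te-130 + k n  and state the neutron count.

Conserve mass number: 238 = 103 + 130 + k, so k = 238 − 233 = 5.
Check atomic number: 93 = 41 + 52 + 0 = 93. ✓

5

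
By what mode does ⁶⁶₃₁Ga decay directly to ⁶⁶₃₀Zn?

ΔA = 66 − 66 = 0; ΔZ = 30 − 31 = -1.
A is unchanged and Z drops by 1 — a proton has become a neutron (β⁺ emission or electron capture).

beta-plus decay or electron capture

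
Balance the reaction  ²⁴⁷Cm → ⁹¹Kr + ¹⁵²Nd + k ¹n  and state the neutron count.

4

Conserve mass number: 247 = 91 + 152 + k, so k = 247 − 243 = 4.
Check atomic number: 96 = 36 + 60 + 0 = 96. ✓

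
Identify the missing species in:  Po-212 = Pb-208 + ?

Conserve mass number: 212 = 208 + A, so A = 4.
Conserve atomic number: 84 = 82 + Z, so Z = 2.
A = 4 and Z = 2 is He-4 — an alpha particle.

alpha particle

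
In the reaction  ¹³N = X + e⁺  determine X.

C-13

Conserve mass number: 13 = A + 0, so A = 13.
Conserve atomic number: 7 = Z + 1, so Z = 6.
Z = 6 is carbon, so the species is ¹³C.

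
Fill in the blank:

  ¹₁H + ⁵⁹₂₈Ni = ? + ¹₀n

Cu-59

Conserve mass number: 1 + 59 = A + 1, so A = 59.
Conserve atomic number: 1 + 28 = Z + 0, so Z = 29.
Z = 29 is copper, so the species is ⁵⁹₂₉Cu.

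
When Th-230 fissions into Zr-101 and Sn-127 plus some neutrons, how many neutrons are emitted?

2

Conserve mass number: 230 = 101 + 127 + k, so k = 230 − 228 = 2.
Check atomic number: 90 = 40 + 50 + 0 = 90. ✓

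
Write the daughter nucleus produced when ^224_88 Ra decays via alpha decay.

Alpha decay: mass number changes by -4, atomic number by -2.
A: 224 − 4 = 220; Z: 88 − 2 = 86.
Z = 86 is radon, so the daughter is ^220_86 Rn.

Rn-220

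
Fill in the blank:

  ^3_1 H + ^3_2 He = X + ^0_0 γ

Li-6

Conserve mass number: 3 + 3 = A + 0, so A = 6.
Conserve atomic number: 1 + 2 = Z + 0, so Z = 3.
Z = 3 is lithium, so the species is ^6_3 Li.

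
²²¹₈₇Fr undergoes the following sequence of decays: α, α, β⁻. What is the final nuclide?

Start: (A, Z) = (221, 87).
After α: (217, 85).
After α: (213, 83).
After β⁻: (213, 84).
Z = 84 is polonium.

Po-213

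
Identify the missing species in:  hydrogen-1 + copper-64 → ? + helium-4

Ni-61

Conserve mass number: 1 + 64 = A + 4, so A = 61.
Conserve atomic number: 1 + 29 = Z + 2, so Z = 28.
Z = 28 is nickel, so the species is nickel-61.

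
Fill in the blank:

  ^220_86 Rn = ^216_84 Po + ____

alpha particle

Conserve mass number: 220 = 216 + A, so A = 4.
Conserve atomic number: 86 = 84 + Z, so Z = 2.
A = 4 and Z = 2 is ^4_2 He — an alpha particle.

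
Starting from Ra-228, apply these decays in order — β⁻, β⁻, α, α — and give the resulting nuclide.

Start: (A, Z) = (228, 88).
After β⁻: (228, 89).
After β⁻: (228, 90).
After α: (224, 88).
After α: (220, 86).
Z = 86 is radon.

Rn-220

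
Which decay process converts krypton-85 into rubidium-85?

beta-minus decay

ΔA = 85 − 85 = 0; ΔZ = 37 − 36 = +1.
A is unchanged and Z rises by 1 — a neutron has become a proton (β⁻ decay).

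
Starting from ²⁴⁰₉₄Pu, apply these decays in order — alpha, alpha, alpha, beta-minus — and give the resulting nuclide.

Ac-228

Start: (A, Z) = (240, 94).
After α: (236, 92).
After α: (232, 90).
After α: (228, 88).
After β⁻: (228, 89).
Z = 89 is actinium.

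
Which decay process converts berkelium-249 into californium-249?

ΔA = 249 − 249 = 0; ΔZ = 98 − 97 = +1.
A is unchanged and Z rises by 1 — a neutron has become a proton (β⁻ decay).

beta-minus decay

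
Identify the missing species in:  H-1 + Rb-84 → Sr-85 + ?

Conserve mass number: 1 + 84 = 85 + A, so A = 0.
Conserve atomic number: 1 + 37 = 38 + Z, so Z = 0.
A = 0 and Z = 0 is γ — a gamma ray.

gamma ray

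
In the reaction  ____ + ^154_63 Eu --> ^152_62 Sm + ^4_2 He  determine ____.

deuteron

Conserve mass number: A + 154 = 152 + 4, so A = 2.
Conserve atomic number: Z + 63 = 62 + 2, so Z = 1.
A = 2 and Z = 1 is ^2_1 H — a deuteron.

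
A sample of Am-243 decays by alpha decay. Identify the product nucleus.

Alpha decay: mass number changes by -4, atomic number by -2.
A: 243 − 4 = 239; Z: 95 − 2 = 93.
Z = 93 is neptunium, so the daughter is Np-239.

Np-239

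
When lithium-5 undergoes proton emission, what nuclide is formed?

He-4

Proton emission: mass number changes by -1, atomic number by -1.
A: 5 − 1 = 4; Z: 3 − 1 = 2.
Z = 2 is helium, so the daughter is helium-4.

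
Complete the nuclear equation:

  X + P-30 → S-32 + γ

deuteron

Conserve mass number: A + 30 = 32 + 0, so A = 2.
Conserve atomic number: Z + 15 = 16 + 0, so Z = 1.
A = 2 and Z = 1 is H-2 — a deuteron.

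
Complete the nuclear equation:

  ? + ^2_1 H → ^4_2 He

deuteron

Conserve mass number: A + 2 = 4, so A = 2.
Conserve atomic number: Z + 1 = 2, so Z = 1.
A = 2 and Z = 1 is ^2_1 H — a deuteron.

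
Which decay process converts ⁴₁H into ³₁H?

ΔA = 3 − 4 = -1; ΔZ = 1 − 1 = +0.
A drops by 1 with Z unchanged — a neutron was emitted.

neutron emission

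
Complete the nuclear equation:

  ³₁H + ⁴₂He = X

Li-7

Conserve mass number: 3 + 4 = A, so A = 7.
Conserve atomic number: 1 + 2 = Z, so Z = 3.
Z = 3 is lithium, so the species is ⁷₃Li.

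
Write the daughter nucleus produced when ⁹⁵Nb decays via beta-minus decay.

Mo-95

Beta-minus decay: mass number changes by +0, atomic number by +1.
A: 95 = 95; Z: 41 + 1 = 42.
Z = 42 is molybdenum, so the daughter is ⁹⁵Mo.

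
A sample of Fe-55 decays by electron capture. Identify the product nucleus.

Mn-55

Electron capture: mass number changes by +0, atomic number by -1.
A: 55 = 55; Z: 26 − 1 = 25.
Z = 25 is manganese, so the daughter is Mn-55.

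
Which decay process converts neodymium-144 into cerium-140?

alpha decay

ΔA = 140 − 144 = -4; ΔZ = 58 − 60 = -2.
A drops by 4 and Z drops by 2 — the signature of alpha emission.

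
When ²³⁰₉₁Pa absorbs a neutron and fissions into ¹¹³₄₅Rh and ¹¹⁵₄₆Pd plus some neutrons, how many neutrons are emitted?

3

Conserve mass number: 231 = 113 + 115 + k, so k = 231 − 228 = 3.
Check atomic number: 91 = 45 + 46 + 0 = 91. ✓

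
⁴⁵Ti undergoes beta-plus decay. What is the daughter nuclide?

Sc-45

Beta-plus decay: mass number changes by +0, atomic number by -1.
A: 45 = 45; Z: 22 − 1 = 21.
Z = 21 is scandium, so the daughter is ⁴⁵Sc.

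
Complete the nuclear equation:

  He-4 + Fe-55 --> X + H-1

Conserve mass number: 4 + 55 = A + 1, so A = 58.
Conserve atomic number: 2 + 26 = Z + 1, so Z = 27.
Z = 27 is cobalt, so the species is Co-58.

Co-58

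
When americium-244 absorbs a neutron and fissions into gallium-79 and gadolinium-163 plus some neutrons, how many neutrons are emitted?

Conserve mass number: 245 = 79 + 163 + k, so k = 245 − 242 = 3.
Check atomic number: 95 = 31 + 64 + 0 = 95. ✓

3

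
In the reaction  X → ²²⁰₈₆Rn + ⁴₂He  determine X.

Conserve mass number: A = 220 + 4, so A = 224.
Conserve atomic number: Z = 86 + 2, so Z = 88.
Z = 88 is radium, so the species is ²²⁴₈₈Ra.

Ra-224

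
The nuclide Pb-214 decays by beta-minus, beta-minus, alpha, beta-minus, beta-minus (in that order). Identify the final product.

Start: (A, Z) = (214, 82).
After β⁻: (214, 83).
After β⁻: (214, 84).
After α: (210, 82).
After β⁻: (210, 83).
After β⁻: (210, 84).
Z = 84 is polonium.

Po-210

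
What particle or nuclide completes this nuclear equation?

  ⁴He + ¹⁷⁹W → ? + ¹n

Os-182

Conserve mass number: 4 + 179 = A + 1, so A = 182.
Conserve atomic number: 2 + 74 = Z + 0, so Z = 76.
Z = 76 is osmium, so the species is ¹⁸²Os.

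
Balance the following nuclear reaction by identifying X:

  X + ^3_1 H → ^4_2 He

proton

Conserve mass number: A + 3 = 4, so A = 1.
Conserve atomic number: Z + 1 = 2, so Z = 1.
A = 1 and Z = 1 is ^1_1 H — a proton.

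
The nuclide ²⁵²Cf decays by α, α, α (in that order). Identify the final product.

U-240

Start: (A, Z) = (252, 98).
After α: (248, 96).
After α: (244, 94).
After α: (240, 92).
Z = 92 is uranium.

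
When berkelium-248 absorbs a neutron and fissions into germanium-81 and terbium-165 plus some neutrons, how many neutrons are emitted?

3

Conserve mass number: 249 = 81 + 165 + k, so k = 249 − 246 = 3.
Check atomic number: 97 = 32 + 65 + 0 = 97. ✓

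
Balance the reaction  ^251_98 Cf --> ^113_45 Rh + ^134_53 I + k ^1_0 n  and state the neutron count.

Conserve mass number: 251 = 113 + 134 + k, so k = 251 − 247 = 4.
Check atomic number: 98 = 45 + 53 + 0 = 98. ✓

4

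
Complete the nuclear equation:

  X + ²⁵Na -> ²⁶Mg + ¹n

deuteron

Conserve mass number: A + 25 = 26 + 1, so A = 2.
Conserve atomic number: Z + 11 = 12 + 0, so Z = 1.
A = 2 and Z = 1 is ²H — a deuteron.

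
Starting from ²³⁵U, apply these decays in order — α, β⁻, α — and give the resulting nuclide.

Ac-227

Start: (A, Z) = (235, 92).
After α: (231, 90).
After β⁻: (231, 91).
After α: (227, 89).
Z = 89 is actinium.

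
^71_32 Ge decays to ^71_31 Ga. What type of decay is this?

beta-plus decay or electron capture

ΔA = 71 − 71 = 0; ΔZ = 31 − 32 = -1.
A is unchanged and Z drops by 1 — a proton has become a neutron (β⁺ emission or electron capture).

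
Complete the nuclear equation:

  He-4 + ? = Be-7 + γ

Conserve mass number: 4 + A = 7 + 0, so A = 3.
Conserve atomic number: 2 + Z = 4 + 0, so Z = 2.
Z = 2 is helium, so the species is He-3.

He-3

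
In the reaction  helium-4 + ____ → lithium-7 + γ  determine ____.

triton

Conserve mass number: 4 + A = 7 + 0, so A = 3.
Conserve atomic number: 2 + Z = 3 + 0, so Z = 1.
A = 3 and Z = 1 is hydrogen-3 — a triton.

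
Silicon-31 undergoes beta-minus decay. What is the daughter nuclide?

P-31

Beta-minus decay: mass number changes by +0, atomic number by +1.
A: 31 = 31; Z: 14 + 1 = 15.
Z = 15 is phosphorus, so the daughter is phosphorus-31.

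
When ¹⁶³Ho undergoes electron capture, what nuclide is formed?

Dy-163

Electron capture: mass number changes by +0, atomic number by -1.
A: 163 = 163; Z: 67 − 1 = 66.
Z = 66 is dysprosium, so the daughter is ¹⁶³Dy.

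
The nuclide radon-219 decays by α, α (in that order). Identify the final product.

Start: (A, Z) = (219, 86).
After α: (215, 84).
After α: (211, 82).
Z = 82 is lead.

Pb-211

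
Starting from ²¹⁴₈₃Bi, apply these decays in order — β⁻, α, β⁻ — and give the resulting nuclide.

Bi-210

Start: (A, Z) = (214, 83).
After β⁻: (214, 84).
After α: (210, 82).
After β⁻: (210, 83).
Z = 83 is bismuth.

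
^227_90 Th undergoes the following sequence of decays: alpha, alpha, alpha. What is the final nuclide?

Start: (A, Z) = (227, 90).
After α: (223, 88).
After α: (219, 86).
After α: (215, 84).
Z = 84 is polonium.

Po-215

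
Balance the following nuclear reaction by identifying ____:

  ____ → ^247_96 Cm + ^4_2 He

Conserve mass number: A = 247 + 4, so A = 251.
Conserve atomic number: Z = 96 + 2, so Z = 98.
Z = 98 is californium, so the species is ^251_98 Cf.

Cf-251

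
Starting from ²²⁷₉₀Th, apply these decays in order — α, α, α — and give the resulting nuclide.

Po-215

Start: (A, Z) = (227, 90).
After α: (223, 88).
After α: (219, 86).
After α: (215, 84).
Z = 84 is polonium.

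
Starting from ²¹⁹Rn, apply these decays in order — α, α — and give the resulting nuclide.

Start: (A, Z) = (219, 86).
After α: (215, 84).
After α: (211, 82).
Z = 82 is lead.

Pb-211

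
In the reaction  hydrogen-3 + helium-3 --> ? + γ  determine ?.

Li-6

Conserve mass number: 3 + 3 = A + 0, so A = 6.
Conserve atomic number: 1 + 2 = Z + 0, so Z = 3.
Z = 3 is lithium, so the species is lithium-6.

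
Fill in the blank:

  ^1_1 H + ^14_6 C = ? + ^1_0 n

Conserve mass number: 1 + 14 = A + 1, so A = 14.
Conserve atomic number: 1 + 6 = Z + 0, so Z = 7.
Z = 7 is nitrogen, so the species is ^14_7 N.

N-14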